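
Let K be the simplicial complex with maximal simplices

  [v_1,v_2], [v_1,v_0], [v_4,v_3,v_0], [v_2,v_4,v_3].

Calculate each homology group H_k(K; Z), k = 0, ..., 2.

H_0 ≅ Z,  H_1 ≅ Z,  H_2 = 0.

We work with the vertex ordering v_0 < v_1 < v_2 < v_3 < v_4. The simplices of K, each written with vertices in increasing order, are:

  0-simplices (5): [v_0], [v_1], [v_2], [v_3], [v_4]
  1-simplices (7): [v_0,v_1], [v_0,v_3], [v_0,v_4], [v_1,v_2], [v_2,v_3], [v_2,v_4], [v_3,v_4]
  2-simplices (2): [v_0,v_3,v_4], [v_2,v_3,v_4]

so the chain groups are C_0 ≅ Z^5, C_1 ≅ Z^7, C_2 ≅ Z^2.

∂_1: C_1 → C_0 sends each edge [p,q] (with p < q) to q − p. For instance
  ∂[v_1,v_2] = [v_2] − [v_1].
The resulting 5×7 matrix has rank 4, and its Smith normal form has invariant factors (1,1,1,1).

Boundary ∂_2: C_2 → C_1 sends each 2-simplex [p,q,r] to [q,r] − [p,r] + [p,q]. For instance
  ∂[v_2,v_3,v_4] = [v_3,v_4] − [v_2,v_4] + [v_2,v_3],
  ∂[v_0,v_3,v_4] = [v_3,v_4] − [v_0,v_4] + [v_0,v_3].
As a 7×2 matrix over Z this has rank 2, with invariant factors (1,1).

Computing H_k = (kernel of ∂_k) / (image of ∂_{k+1}):

  H_0: rank C_0 − rank ∂_1 = 5 − 4 = 1, and the invariant factors of ∂_1 are all 1, so H_0 = Z.
  H_1: rank ker ∂_1 − rank ∂_2 = (7 − 4) − 2 = 1, and the invariant factors of ∂_2 are all 1, so H_1 = Z.
  H_2: rank ker ∂_2 − rank ∂_3 = (2 − 2) − 0 = 0, and there is no ∂_3, so H_2 = 0.

As a check, the Euler characteristic is 5 − 7 + 2 = 0, which agrees with 1 − 1 + 0 = 0.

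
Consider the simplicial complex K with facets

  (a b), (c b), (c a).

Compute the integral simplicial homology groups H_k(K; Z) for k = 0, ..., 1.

H_0 ≅ Z,  H_1 ≅ Z.

K has 3 vertices, 3 edges.
rank ∂_0 = 0, rank ∂_1 = 2 ⇒ b_0 = 3 − 0 − 2 = 1; all invariant factors of ∂_1 are 1 so no torsion. So H_0 ≅ Z.
rank ∂_1 = 2, rank ∂_2 = 0 ⇒ b_1 = 3 − 2 − 0 = 1. So H_1 ≅ Z.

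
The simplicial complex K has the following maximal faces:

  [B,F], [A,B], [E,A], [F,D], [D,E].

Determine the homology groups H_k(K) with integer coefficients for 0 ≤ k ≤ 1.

H_0 ≅ Z,  H_1 ≅ Z.

Fix the vertex order A < B < D < E < F and write every simplex with vertices in increasing order. Then dim K = 1 and the simplices of K are:

  0-simplices (5): A, B, D, E, F
  1-simplices (5): AB, AE, BF, DE, DF

Hence C_0 ≅ Z^5, C_1 ≅ Z^5.

∂_1: C_1 → C_0 sends each edge [p,q] (with p < q) to q − p. For instance
  ∂AE = E − A.
As a 5×5 matrix over Z this has rank 4, with invariant factors (1,1,1,1).

Now H_k = ker ∂_k / im ∂_{k+1}, so:

  H_0: rank C_0 − rank ∂_1 = 5 − 4 = 1, and the invariant factors of ∂_1 are all 1, so H_0 = Z.
  H_1: rank ker ∂_1 − rank ∂_2 = (5 − 4) − 0 = 1, and there is no ∂_2, so H_1 = Z.

(K is a triangulation of the circle S^1.)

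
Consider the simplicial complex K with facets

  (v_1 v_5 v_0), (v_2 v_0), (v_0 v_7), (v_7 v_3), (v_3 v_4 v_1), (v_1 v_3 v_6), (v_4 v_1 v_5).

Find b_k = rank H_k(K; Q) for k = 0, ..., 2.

b_0 = 1, b_1 = 1, b_2 = 0.

Fix the vertex order v_0 < v_1 < v_2 < v_3 < v_4 < v_5 < v_6 < v_7 and write every simplex with vertices in increasing order. Then dim K = 2 and the simplices of K are:

  0-simplices (8): [v_0], [v_1], [v_2], [v_3], [v_4], [v_5], [v_6], [v_7]
  1-simplices (12): [v_0,v_1], [v_0,v_2], [v_0,v_5], [v_0,v_7], [v_1,v_3], [v_1,v_4], [v_1,v_5], [v_1,v_6], [v_3,v_4], [v_3,v_6], [v_3,v_7], [v_4,v_5]
  2-simplices (4): [v_0,v_1,v_5], [v_1,v_3,v_4], [v_1,v_3,v_6], [v_1,v_4,v_5]

so the chain groups are C_0 ≅ Z^8, C_1 ≅ Z^12, C_2 ≅ Z^4.

Boundary ∂_1: C_1 → C_0 is given by ∂[p,q] = [q] − [p]. For instance
  ∂[v_3,v_4] = [v_4] − [v_3].
The resulting 8×12 matrix has rank 7, and its Smith normal form has invariant factors (1,1,1,1,1,1,1).

∂_2: C_2 → C_1 sends each 2-simplex [p,q,r] to [q,r] − [p,r] + [p,q]. For instance
  ∂[v_1,v_4,v_5] = [v_4,v_5] − [v_1,v_5] + [v_1,v_4],
  ∂[v_1,v_3,v_6] = [v_3,v_6] − [v_1,v_6] + [v_1,v_3].
The 12×4 boundary matrix has rank 4 and Smith normal form diag(1,1,1,1).

Computing H_k = (kernel of ∂_k) / (image of ∂_{k+1}):

  H_0: rank C_0 − rank ∂_1 = 8 − 7 = 1, and the invariant factors of ∂_1 are all 1, so H_0 ≅ Z.
  H_1: rank ker ∂_1 − rank ∂_2 = (12 − 7) − 4 = 1, and the invariant factors of ∂_2 are all 1, so H_1 ≅ Z.
  H_2: rank ker ∂_2 − rank ∂_3 = (4 − 4) − 0 = 0, and there is no ∂_3, so H_2 ≅ 0.

As a check, the Euler characteristic is 8 − 12 + 4 = 0, which agrees with 1 − 1 + 0 = 0.

Hence the Betti numbers are b_0 = 1, b_1 = 1, b_2 = 0.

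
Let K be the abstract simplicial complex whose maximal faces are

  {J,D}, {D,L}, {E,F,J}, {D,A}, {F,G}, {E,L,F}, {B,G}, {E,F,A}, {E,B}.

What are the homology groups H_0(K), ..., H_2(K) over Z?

H_0 ≅ Z,  H_1 ≅ Z^3,  H_2 = 0.

K has 8 vertices, 13 edges, 3 triangles.
rank ∂_0 = 0, rank ∂_1 = 7 ⇒ b_0 = 8 − 0 − 7 = 1; all invariant factors of ∂_1 are 1 so no torsion. So H_0 ≅ Z.
rank ∂_1 = 7, rank ∂_2 = 3 ⇒ b_1 = 13 − 7 − 3 = 3; all invariant factors of ∂_2 are 1 so no torsion. So H_1 ≅ Z^3.
rank ∂_2 = 3, rank ∂_3 = 0 ⇒ b_2 = 3 − 3 − 0 = 0. So H_2 ≅ 0.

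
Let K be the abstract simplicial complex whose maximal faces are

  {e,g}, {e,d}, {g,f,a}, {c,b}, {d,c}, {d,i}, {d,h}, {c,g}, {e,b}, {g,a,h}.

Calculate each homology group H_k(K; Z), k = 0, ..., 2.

K has 9 vertices, 13 edges, 2 triangles.
rank ∂_0 = 0, rank ∂_1 = 8 ⇒ b_0 = 9 − 0 − 8 = 1; all invariant factors of ∂_1 are 1 so no torsion. So H_0 ≅ Z.
rank ∂_1 = 8, rank ∂_2 = 2 ⇒ b_1 = 13 − 8 − 2 = 3; all invariant factors of ∂_2 are 1 so no torsion. So H_1 ≅ Z^3.
rank ∂_2 = 2, rank ∂_3 = 0 ⇒ b_2 = 2 − 2 − 0 = 0. So H_2 ≅ 0.

H_0 = Z,  H_1 = Z^3,  H_2 = 0.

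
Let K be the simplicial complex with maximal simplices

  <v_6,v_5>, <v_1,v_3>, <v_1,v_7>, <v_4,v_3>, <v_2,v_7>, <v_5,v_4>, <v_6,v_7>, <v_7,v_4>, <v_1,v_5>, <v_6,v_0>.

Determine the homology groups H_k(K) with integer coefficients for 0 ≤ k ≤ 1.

Fix the vertex order v_0 < v_1 < v_2 < v_3 < v_4 < v_5 < v_6 < v_7 and write every simplex with vertices in increasing order. Then dim K = 1 and the simplices of K are:

  0-simplices (8): [v_0], [v_1], [v_2], [v_3], [v_4], [v_5], [v_6], [v_7]
  1-simplices (10): [v_0,v_6], [v_1,v_3], [v_1,v_5], [v_1,v_7], [v_2,v_7], [v_3,v_4], [v_4,v_5], [v_4,v_7], [v_5,v_6], [v_6,v_7]

Hence C_0 ≅ Z^8, C_1 ≅ Z^10.

The boundary map ∂_1: C_1 → C_0 maps an edge to its endpoints' difference, ∂[p,q] = q − p. For instance
  ∂[v_4,v_5] = [v_5] − [v_4].
This gives a 8×10 integer matrix of rank 7; reducing to Smith normal form yields diagonal entries (1,1,1,1,1,1,1).

Now H_k = ker ∂_k / im ∂_{k+1}, so:

  H_0: rank C_0 − rank ∂_1 = 8 − 7 = 1, and the invariant factors of ∂_1 are all 1, so H_0 ≅ Z.
  H_1: rank ker ∂_1 − rank ∂_2 = (10 − 7) − 0 = 3, and there is no ∂_2, so H_1 ≅ Z^3.

H_0 = Z,  H_1 = Z^3.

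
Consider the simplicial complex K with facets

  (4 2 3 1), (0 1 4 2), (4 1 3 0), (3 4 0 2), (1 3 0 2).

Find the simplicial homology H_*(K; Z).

H_0 ≅ Z,  H_1 = 0,  H_2 = 0,  H_3 ≅ Z.

Take the total order 0 < 1 < 2 < 3 < 4 on the vertex set. Then K (dimension 3) consists of the simplices:

  0-simplices (5): [0], [1], [2], [3], [4]
  1-simplices (10): [0,1], [0,2], [0,3], [0,4], [1,2], [1,3], [1,4], [2,3], [2,4], [3,4]
  2-simplices (10): [0,1,2], [0,1,3], [0,1,4], [0,2,3], [0,2,4], [0,3,4], [1,2,3], [1,2,4], [1,3,4], [2,3,4]
  3-simplices (5): [0,1,2,3], [0,1,2,4], [0,1,3,4], [0,2,3,4], [1,2,3,4]

so the chain groups are C_0 ≅ Z^5, C_1 ≅ Z^10, C_2 ≅ Z^10, C_3 ≅ Z^5.

Boundary ∂_1: C_1 → C_0 sends each edge [p,q] (with p < q) to q − p.
This gives a 5×10 integer matrix of rank 4; reducing to Smith normal form yields diagonal entries (1,1,1,1).

The boundary map ∂_2: C_2 → C_1 sends each 2-simplex [p,q,r] to [q,r] − [p,r] + [p,q]. For instance
  ∂[0,1,4] = [1,4] − [0,4] + [0,1],
  ∂[1,3,4] = [3,4] − [1,4] + [1,3].
The resulting 10×10 matrix has rank 6, and its Smith normal form has invariant factors (1,1,1,1,1,1).

Boundary ∂_3: C_3 → C_2 sends each 3-simplex σ to the alternating sum Σ_i (−1)^i (σ with its i-th vertex removed). For instance
  ∂[0,2,3,4] = [2,3,4] − [0,3,4] + [0,2,4] − [0,2,3],
  ∂[0,1,3,4] = [1,3,4] − [0,3,4] + [0,1,4] − [0,1,3].
The resulting 10×5 matrix has rank 4, and its Smith normal form has invariant factors (1,1,1,1).

Computing H_k = (kernel of ∂_k) / (image of ∂_{k+1}):

  H_0: rank C_0 − rank ∂_1 = 5 − 4 = 1, and the invariant factors of ∂_1 are all 1, so H_0 ≅ Z.
  H_1: rank ker ∂_1 − rank ∂_2 = (10 − 4) − 6 = 0, and the invariant factors of ∂_2 are all 1, so H_1 ≅ 0.
  H_2: rank ker ∂_2 − rank ∂_3 = (10 − 6) − 4 = 0, and the invariant factors of ∂_3 are all 1, so H_2 ≅ 0.
  H_3: rank ker ∂_3 − rank ∂_4 = (5 − 4) − 0 = 1, and there is no ∂_4, so H_3 ≅ Z.

(K is a triangulation of the 3-sphere S^3.)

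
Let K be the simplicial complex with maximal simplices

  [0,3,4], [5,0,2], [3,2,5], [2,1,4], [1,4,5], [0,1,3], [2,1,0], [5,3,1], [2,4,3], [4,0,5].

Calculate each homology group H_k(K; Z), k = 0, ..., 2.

H_0 ≅ Z,  H_1 ≅ Z/2Z,  H_2 = 0.

Take the total order 0 < 1 < 2 < 3 < 4 < 5 on the vertex set. Then K (dimension 2) consists of the simplices:

  0-simplices (6): [0], [1], [2], [3], [4], [5]
  1-simplices (15): [0,1], [0,2], [0,3], [0,4], [0,5], [1,2], [1,3], [1,4], [1,5], [2,3], [2,4], [2,5], [3,4], [3,5], [4,5]
  2-simplices (10): [0,1,2], [0,1,3], [0,2,5], [0,3,4], [0,4,5], [1,2,4], [1,3,5], [1,4,5], [2,3,4], [2,3,5]

Hence C_0 ≅ Z^6, C_1 ≅ Z^15, C_2 ≅ Z^10.

∂_1: C_1 → C_0 is given by ∂[p,q] = [q] − [p]. For instance
  ∂[1,2] = [2] − [1].
This gives a 6×15 integer matrix of rank 5; reducing to Smith normal form yields diagonal entries (1,1,1,1,1).

∂_2: C_2 → C_1 acts by ∂[p,q,r] = [q,r] − [p,r] + [p,q]. For instance
  ∂[2,3,4] = [3,4] − [2,4] + [2,3],
  ∂[0,4,5] = [4,5] − [0,5] + [0,4].
The resulting 15×10 matrix has rank 10, and its Smith normal form has invariant factors (1,1,1,1,1,1,1,1,1,2).

From H_k ≅ ker(∂_k) / im(∂_{k+1}) we obtain:

  H_0: rank C_0 − rank ∂_1 = 6 − 5 = 1, and the invariant factors of ∂_1 are all 1, so H_0 = Z.
  H_1: rank ker ∂_1 − rank ∂_2 = (15 − 5) − 10 = 0, and ∂_2 has invariant factor 2 > 1, so H_1 = Z/2Z.
  H_2: rank ker ∂_2 − rank ∂_3 = (10 − 10) − 0 = 0, and there is no ∂_3, so H_2 = 0.

As a check, the Euler characteristic is 6 − 15 + 10 = 1, which agrees with 1 − 0 + 0 = 1.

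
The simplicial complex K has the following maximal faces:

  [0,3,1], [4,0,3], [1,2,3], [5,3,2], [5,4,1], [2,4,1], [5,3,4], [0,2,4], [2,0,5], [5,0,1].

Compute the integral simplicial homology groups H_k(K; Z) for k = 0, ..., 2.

H_0 = Z,  H_1 = Z/2,  H_2 = 0.

Take the total order 0 < 1 < 2 < 3 < 4 < 5 on the vertex set. Then K (dimension 2) consists of the simplices:

  0-simplices (6): [0], [1], [2], [3], [4], [5]
  1-simplices (15): [0,1], [0,2], [0,3], [0,4], [0,5], [1,2], [1,3], [1,4], [1,5], [2,3], [2,4], [2,5], [3,4], [3,5], [4,5]
  2-simplices (10): [0,1,3], [0,1,5], [0,2,4], [0,2,5], [0,3,4], [1,2,3], [1,2,4], [1,4,5], [2,3,5], [3,4,5]

so the chain groups are C_0 ≅ Z^6, C_1 ≅ Z^15, C_2 ≅ Z^10.

Boundary ∂_1: C_1 → C_0 maps an edge to its endpoints' difference, ∂[p,q] = q − p.
As a 6×15 matrix over Z this has rank 5, with invariant factors (1,1,1,1,1).

∂_2: C_2 → C_1 sends each 2-simplex [p,q,r] to [q,r] − [p,r] + [p,q]. For instance
  ∂[1,2,4] = [2,4] − [1,4] + [1,2],
  ∂[0,3,4] = [3,4] − [0,4] + [0,3].
The 15×10 boundary matrix has rank 10 and Smith normal form diag(1,1,1,1,1,1,1,1,1,2).

Now H_k = ker ∂_k / im ∂_{k+1}, so:

  H_0: rank C_0 − rank ∂_1 = 6 − 5 = 1, and the invariant factors of ∂_1 are all 1, so H_0 ≅ Z.
  H_1: rank ker ∂_1 − rank ∂_2 = (15 − 5) − 10 = 0, and ∂_2 has invariant factor 2 > 1, so H_1 ≅ Z/2.
  H_2: rank ker ∂_2 − rank ∂_3 = (10 − 10) − 0 = 0, and there is no ∂_3, so H_2 ≅ 0.

(K is a triangulation of the real projective plane RP^2.)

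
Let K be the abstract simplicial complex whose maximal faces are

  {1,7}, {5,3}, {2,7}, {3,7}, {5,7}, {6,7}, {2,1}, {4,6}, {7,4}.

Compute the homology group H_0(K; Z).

H_0 = Z.

We work with the vertex ordering 1 < 2 < 3 < 4 < 5 < 6 < 7. The simplices of K, each written with vertices in increasing order, are:

  0-simplices (7): [1], [2], [3], [4], [5], [6], [7]
  1-simplices (9): [1,2], [1,7], [2,7], [3,5], [3,7], [4,6], [4,7], [5,7], [6,7]

giving chain groups C_0 ≅ Z^7, C_1 ≅ Z^9.

Boundary ∂_1: C_1 → C_0 sends each edge [p,q] (with p < q) to q − p. For instance
  ∂[1,7] = [7] − [1].
This gives a 7×9 integer matrix of rank 6; reducing to Smith normal form yields diagonal entries (1,1,1,1,1,1).

Reading off H_k = ker ∂_k / im ∂_{k+1}:

  H_0: rank C_0 − rank ∂_1 = 7 − 6 = 1, and the invariant factors of ∂_1 are all 1, so H_0 ≅ Z.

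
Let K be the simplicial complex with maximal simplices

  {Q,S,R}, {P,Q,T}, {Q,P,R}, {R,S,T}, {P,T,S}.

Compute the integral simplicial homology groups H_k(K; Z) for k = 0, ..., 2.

H_0 = Z,  H_1 = Z,  H_2 = 0.

Fix the vertex order P < Q < R < S < T and write every simplex with vertices in increasing order. Then dim K = 2 and the simplices of K are:

  0-simplices (5): P, Q, R, S, T
  1-simplices (10): PQ, PR, PS, PT, QR, QS, QT, RS, RT, ST
  2-simplices (5): PQR, PQT, PST, QRS, RST

giving chain groups C_0 ≅ Z^5, C_1 ≅ Z^10, C_2 ≅ Z^5.

Boundary ∂_1: C_1 → C_0 maps an edge to its endpoints' difference, ∂[p,q] = q − p. For instance
  ∂PT = T − P.
This gives a 5×10 integer matrix of rank 4; reducing to Smith normal form yields diagonal entries (1,1,1,1).

Boundary ∂_2: C_2 → C_1 maps a triangle to the signed sum of its edges. For instance
  ∂RST = ST − RT + RS,
  ∂PST = ST − PT + PS.
This gives a 10×5 integer matrix of rank 5; reducing to Smith normal form yields diagonal entries (1,1,1,1,1).

Reading off H_k = ker ∂_k / im ∂_{k+1}:

  H_0: rank C_0 − rank ∂_1 = 5 − 4 = 1, and the invariant factors of ∂_1 are all 1, so H_0 ≅ Z.
  H_1: rank ker ∂_1 − rank ∂_2 = (10 − 4) − 5 = 1, and the invariant factors of ∂_2 are all 1, so H_1 ≅ Z.
  H_2: rank ker ∂_2 − rank ∂_3 = (5 − 5) − 0 = 0, and there is no ∂_3, so H_2 ≅ 0.

As a check, the Euler characteristic is 5 − 10 + 5 = 0, which agrees with 1 − 1 + 0 = 0.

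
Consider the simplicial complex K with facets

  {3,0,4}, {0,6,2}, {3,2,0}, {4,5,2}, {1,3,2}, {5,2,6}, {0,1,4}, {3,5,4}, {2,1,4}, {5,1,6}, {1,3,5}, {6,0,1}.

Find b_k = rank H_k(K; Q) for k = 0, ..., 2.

b_0 = 1, b_1 = 0, b_2 = 0.

Fix the vertex order 0 < 1 < 2 < 3 < 4 < 5 < 6 and write every simplex with vertices in increasing order. Then dim K = 2 and the simplices of K are:

  0-simplices (7): [0], [1], [2], [3], [4], [5], [6]
  1-simplices (18): [0,1], [0,2], [0,3], [0,4], [0,6], [1,2], [1,3], [1,4], [1,5], [1,6], [2,3], [2,4], [2,5], [2,6], [3,4], [3,5], [4,5], [5,6]
  2-simplices (12): [0,1,4], [0,1,6], [0,2,3], [0,2,6], [0,3,4], [1,2,3], [1,2,4], [1,3,5], [1,5,6], [2,4,5], [2,5,6], [3,4,5]

so the chain groups are C_0 ≅ Z^7, C_1 ≅ Z^18, C_2 ≅ Z^12.

The boundary map ∂_1: C_1 → C_0 is given by ∂[p,q] = [q] − [p].
The 7×18 boundary matrix has rank 6 and Smith normal form diag(1,1,1,1,1,1).

Boundary ∂_2: C_2 → C_1 acts by ∂[p,q,r] = [q,r] − [p,r] + [p,q]. For instance
  ∂[1,2,3] = [2,3] − [1,3] + [1,2],
  ∂[3,4,5] = [4,5] − [3,5] + [3,4].
This gives a 18×12 integer matrix of rank 12; reducing to Smith normal form yields diagonal entries (1,1,1,1,1,1,1,1,1,1,1,2).

Now H_k = ker ∂_k / im ∂_{k+1}, so:

  H_0: rank C_0 − rank ∂_1 = 7 − 6 = 1, and the invariant factors of ∂_1 are all 1, so H_0 ≅ Z.
  H_1: rank ker ∂_1 − rank ∂_2 = (18 − 6) − 12 = 0, and ∂_2 has invariant factor 2 > 1, so H_1 ≅ Z_2.
  H_2: rank ker ∂_2 − rank ∂_3 = (12 − 12) − 0 = 0, and there is no ∂_3, so H_2 ≅ 0.

As a check, the Euler characteristic is 7 − 18 + 12 = 1, which agrees with 1 − 0 + 0 = 1.

Hence the Betti numbers are b_0 = 1, b_1 = 0, b_2 = 0.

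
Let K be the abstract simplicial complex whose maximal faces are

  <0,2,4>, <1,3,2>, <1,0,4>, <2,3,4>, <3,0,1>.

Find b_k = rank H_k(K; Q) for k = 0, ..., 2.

b_0 = 1, b_1 = 1, b_2 = 0.

We work with the vertex ordering 0 < 1 < 2 < 3 < 4. The simplices of K, each written with vertices in increasing order, are:

  0-simplices (5): [0], [1], [2], [3], [4]
  1-simplices (10): [0,1], [0,2], [0,3], [0,4], [1,2], [1,3], [1,4], [2,3], [2,4], [3,4]
  2-simplices (5): [0,1,3], [0,1,4], [0,2,4], [1,2,3], [2,3,4]

giving chain groups C_0 ≅ Z^5, C_1 ≅ Z^10, C_2 ≅ Z^5.

The boundary map ∂_1: C_1 → C_0 maps an edge to its endpoints' difference, ∂[p,q] = q − p.
As a 5×10 matrix over Z this has rank 4, with invariant factors (1,1,1,1).

The boundary map ∂_2: C_2 → C_1 maps a triangle to the signed sum of its edges. For instance
  ∂[1,2,3] = [2,3] − [1,3] + [1,2],
  ∂[0,1,3] = [1,3] − [0,3] + [0,1].
This gives a 10×5 integer matrix of rank 5; reducing to Smith normal form yields diagonal entries (1,1,1,1,1).

Computing H_k = (kernel of ∂_k) / (image of ∂_{k+1}):

  H_0: rank C_0 − rank ∂_1 = 5 − 4 = 1, and the invariant factors of ∂_1 are all 1, so H_0 ≅ Z.
  H_1: rank ker ∂_1 − rank ∂_2 = (10 − 4) − 5 = 1, and the invariant factors of ∂_2 are all 1, so H_1 ≅ Z.
  H_2: rank ker ∂_2 − rank ∂_3 = (5 − 5) − 0 = 0, and there is no ∂_3, so H_2 ≅ 0.

As a check, the Euler characteristic is 5 − 10 + 5 = 0, which agrees with 1 − 1 + 0 = 0.

Hence the Betti numbers are b_0 = 1, b_1 = 1, b_2 = 0.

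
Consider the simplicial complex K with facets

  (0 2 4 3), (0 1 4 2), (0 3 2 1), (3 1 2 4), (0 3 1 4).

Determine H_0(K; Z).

We work with the vertex ordering 0 < 1 < 2 < 3 < 4. The simplices of K, each written with vertices in increasing order, are:

  0-simplices (5): [0], [1], [2], [3], [4]
  1-simplices (10): [0,1], [0,2], [0,3], [0,4], [1,2], [1,3], [1,4], [2,3], [2,4], [3,4]
  2-simplices (10): [0,1,2], [0,1,3], [0,1,4], [0,2,3], [0,2,4], [0,3,4], [1,2,3], [1,2,4], [1,3,4], [2,3,4]
  3-simplices (5): [0,1,2,3], [0,1,2,4], [0,1,3,4], [0,2,3,4], [1,2,3,4]

Hence C_0 ≅ Z^5, C_1 ≅ Z^10, C_2 ≅ Z^10, C_3 ≅ Z^5.

Boundary ∂_1: C_1 → C_0 sends each edge [p,q] (with p < q) to q − p. For instance
  ∂[1,2] = [2] − [1].
The resulting 5×10 matrix has rank 4, and its Smith normal form has invariant factors (1,1,1,1).

Boundary ∂_2: C_2 → C_1 maps a triangle to the signed sum of its edges. For instance
  ∂[1,2,4] = [2,4] − [1,4] + [1,2],
  ∂[0,2,4] = [2,4] − [0,4] + [0,2].
The resulting 10×10 matrix has rank 6, and its Smith normal form has invariant factors (1,1,1,1,1,1).

The boundary map ∂_3: C_3 → C_2 sends each 3-simplex σ to the alternating sum Σ_i (−1)^i (σ with its i-th vertex removed). For instance
  ∂[0,1,2,4] = [1,2,4] − [0,2,4] + [0,1,4] − [0,1,2],
  ∂[0,1,3,4] = [1,3,4] − [0,3,4] + [0,1,4] − [0,1,3].
The resulting 10×5 matrix has rank 4, and its Smith normal form has invariant factors (1,1,1,1).

Computing H_k = (kernel of ∂_k) / (image of ∂_{k+1}):

  H_0: rank C_0 − rank ∂_1 = 5 − 4 = 1, and the invariant factors of ∂_1 are all 1, so H_0 = Z.

(K is a triangulation of the 3-sphere S^3.)

H_0 ≅ Z.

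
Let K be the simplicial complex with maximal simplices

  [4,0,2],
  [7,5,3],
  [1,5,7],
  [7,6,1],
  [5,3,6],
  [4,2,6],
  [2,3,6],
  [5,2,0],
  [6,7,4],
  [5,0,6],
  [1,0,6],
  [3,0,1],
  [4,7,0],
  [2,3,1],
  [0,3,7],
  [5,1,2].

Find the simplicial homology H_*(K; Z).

H_0 = Z,  H_1 = Z^2,  H_2 = Z.

Fix the vertex order 0 < 1 < 2 < 3 < 4 < 5 < 6 < 7 and write every simplex with vertices in increasing order. Then dim K = 2 and the simplices of K are:

  0-simplices (8): [0], [1], [2], [3], [4], [5], [6], [7]
  1-simplices (24): (24 of them)
  2-simplices (16): [0,1,3], [0,1,6], [0,2,4], [0,2,5], [0,3,7], [0,4,7], [0,5,6], [1,2,3], [1,2,5], [1,5,7], [1,6,7], [2,3,6], [2,4,6], [3,5,6], [3,5,7], [4,6,7]

Hence C_0 ≅ Z^8, C_1 ≅ Z^24, C_2 ≅ Z^16.

∂_1: C_1 → C_0 sends each edge [p,q] (with p < q) to q − p. For instance
  ∂[0,5] = [5] − [0].
The resulting 8×24 matrix has rank 7, and its Smith normal form has invariant factors (1,1,1,1,1,1,1).

Boundary ∂_2: C_2 → C_1 acts by ∂[p,q,r] = [q,r] − [p,r] + [p,q]. For instance
  ∂[2,3,6] = [3,6] − [2,6] + [2,3],
  ∂[2,4,6] = [4,6] − [2,6] + [2,4].
This gives a 24×16 integer matrix of rank 15; reducing to Smith normal form yields diagonal entries (1,1,1,1,1,1,1,1,1,1,1,1,1,1,1).

Now H_k = ker ∂_k / im ∂_{k+1}, so:

  H_0: rank C_0 − rank ∂_1 = 8 − 7 = 1, and the invariant factors of ∂_1 are all 1, so H_0 ≅ Z.
  H_1: rank ker ∂_1 − rank ∂_2 = (24 − 7) − 15 = 2, and the invariant factors of ∂_2 are all 1, so H_1 ≅ Z^2.
  H_2: rank ker ∂_2 − rank ∂_3 = (16 − 15) − 0 = 1, and there is no ∂_3, so H_2 ≅ Z.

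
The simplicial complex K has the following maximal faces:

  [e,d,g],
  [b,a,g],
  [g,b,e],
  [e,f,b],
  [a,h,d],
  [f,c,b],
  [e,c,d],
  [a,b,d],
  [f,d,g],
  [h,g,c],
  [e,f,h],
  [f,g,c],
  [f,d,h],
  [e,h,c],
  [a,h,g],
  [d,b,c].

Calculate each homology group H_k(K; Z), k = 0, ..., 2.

Fix the vertex order a < b < c < d < e < f < g < h and write every simplex with vertices in increasing order. Then dim K = 2 and the simplices of K are:

  0-simplices (8): a, b, c, d, e, f, g, h
  1-simplices (24): ab, ad, ag, ah, bc, bd, be, bf, bg, cd, ce, cf, cg, ch, de, df, dg, dh, ef, eg, eh, fg, fh, gh
  2-simplices (16): abd, abg, adh, agh, bcd, bcf, bef, beg, cde, ceh, cfg, cgh, deg, dfg, dfh, efh

Hence C_0 ≅ Z^8, C_1 ≅ Z^24, C_2 ≅ Z^16.

∂_1: C_1 → C_0 sends each edge [p,q] (with p < q) to q − p.
The 8×24 boundary matrix has rank 7 and Smith normal form diag(1,1,1,1,1,1,1).

∂_2: C_2 → C_1 sends each 2-simplex [p,q,r] to [q,r] − [p,r] + [p,q]. For instance
  ∂abg = bg − ag + ab,
  ∂cfg = fg − cg + cf.
As a 24×16 matrix over Z this has rank 15, with invariant factors (1,1,1,1,1,1,1,1,1,1,1,1,1,1,1).

Now H_k = ker ∂_k / im ∂_{k+1}, so:

  H_0: rank C_0 − rank ∂_1 = 8 − 7 = 1, and the invariant factors of ∂_1 are all 1, so H_0 = Z.
  H_1: rank ker ∂_1 − rank ∂_2 = (24 − 7) − 15 = 2, and the invariant factors of ∂_2 are all 1, so H_1 = Z^2.
  H_2: rank ker ∂_2 − rank ∂_3 = (16 − 15) − 0 = 1, and there is no ∂_3, so H_2 = Z.

H_0 = Z,  H_1 = Z^2,  H_2 = Z.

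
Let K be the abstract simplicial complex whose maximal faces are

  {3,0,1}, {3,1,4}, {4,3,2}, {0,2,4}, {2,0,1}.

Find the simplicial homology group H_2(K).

H_2 = 0.

We work with the vertex ordering 0 < 1 < 2 < 3 < 4. The simplices of K, each written with vertices in increasing order, are:

  0-simplices (5): [0], [1], [2], [3], [4]
  1-simplices (10): [0,1], [0,2], [0,3], [0,4], [1,2], [1,3], [1,4], [2,3], [2,4], [3,4]
  2-simplices (5): [0,1,2], [0,1,3], [0,2,4], [1,3,4], [2,3,4]

giving chain groups C_0 ≅ Z^5, C_1 ≅ Z^10, C_2 ≅ Z^5.

∂_1: C_1 → C_0 maps an edge to its endpoints' difference, ∂[p,q] = q − p. For instance
  ∂[1,4] = [4] − [1].
As a 5×10 matrix over Z this has rank 4, with invariant factors (1,1,1,1).

∂_2: C_2 → C_1 sends each 2-simplex [p,q,r] to [q,r] − [p,r] + [p,q]. For instance
  ∂[1,3,4] = [3,4] − [1,4] + [1,3],
  ∂[0,1,2] = [1,2] − [0,2] + [0,1].
This gives a 10×5 integer matrix of rank 5; reducing to Smith normal form yields diagonal entries (1,1,1,1,1).

Computing H_k = (kernel of ∂_k) / (image of ∂_{k+1}):

  H_2: rank ker ∂_2 − rank ∂_3 = (5 − 5) − 0 = 0, and there is no ∂_3, so H_2 ≅ 0.

(K is a triangulation of the Möbius band.)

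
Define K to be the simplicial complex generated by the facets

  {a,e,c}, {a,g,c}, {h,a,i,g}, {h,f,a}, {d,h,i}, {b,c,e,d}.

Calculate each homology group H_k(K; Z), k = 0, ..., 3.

H_0 = Z,  H_1 = Z,  H_2 = 0,  H_3 = 0.

We work with the vertex ordering a < b < c < d < e < f < g < h < i. The simplices of K, each written with vertices in increasing order, are:

  0-simplices (9): a, b, c, d, e, f, g, h, i
  1-simplices (19): ac, ae, af, ag, ah, ai, bc, bd, be, cd, ce, cg, de, dh, di, fh, gh, gi, hi
  2-simplices (12): ace, acg, afh, agh, agi, ahi, bcd, bce, bde, cde, dhi, ghi
  3-simplices (2): aghi, bcde

so the chain groups are C_0 ≅ Z^9, C_1 ≅ Z^19, C_2 ≅ Z^12, C_3 ≅ Z^2.

Boundary ∂_1: C_1 → C_0 is given by ∂[p,q] = [q] − [p].
As a 9×19 matrix over Z this has rank 8, with invariant factors (1,1,1,1,1,1,1,1).

Boundary ∂_2: C_2 → C_1 maps a triangle to the signed sum of its edges. For instance
  ∂ace = ce − ae + ac,
  ∂agi = gi − ai + ag.
This gives a 19×12 integer matrix of rank 10; reducing to Smith normal form yields diagonal entries (1,1,1,1,1,1,1,1,1,1).

The boundary map ∂_3: C_3 → C_2 sends each 3-simplex σ to the alternating sum Σ_i (−1)^i (σ with its i-th vertex removed). For instance
  ∂aghi = ghi − ahi + agi − agh,
  ∂bcde = cde − bde + bce − bcd.
This gives a 12×2 integer matrix of rank 2; reducing to Smith normal form yields diagonal entries (1,1).

Now H_k = ker ∂_k / im ∂_{k+1}, so:

  H_0: rank C_0 − rank ∂_1 = 9 − 8 = 1, and the invariant factors of ∂_1 are all 1, so H_0 = Z.
  H_1: rank ker ∂_1 − rank ∂_2 = (19 − 8) − 10 = 1, and the invariant factors of ∂_2 are all 1, so H_1 = Z.
  H_2: rank ker ∂_2 − rank ∂_3 = (12 − 10) − 2 = 0, and the invariant factors of ∂_3 are all 1, so H_2 = 0.
  H_3: rank ker ∂_3 − rank ∂_4 = (2 − 2) − 0 = 0, and there is no ∂_4, so H_3 = 0.

As a check, the Euler characteristic is 9 − 19 + 12 − 2 = 0, which agrees with 1 − 1 + 0 − 0 = 0.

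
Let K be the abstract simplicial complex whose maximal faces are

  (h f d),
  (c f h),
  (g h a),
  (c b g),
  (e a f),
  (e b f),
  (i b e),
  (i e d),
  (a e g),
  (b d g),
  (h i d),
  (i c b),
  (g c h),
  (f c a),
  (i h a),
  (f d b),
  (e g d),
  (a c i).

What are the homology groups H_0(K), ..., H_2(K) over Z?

H_0 = Z,  H_1 = Z ⊕ Z/2Z,  H_2 = 0.

Order the vertices as a < b < c < d < e < f < g < h < i. Listing each simplex with vertices in this order, K has dimension 2 with simplices:

  0-simplices (9): a, b, c, d, e, f, g, h, i
  1-simplices (27): ac, ae, af, ag, ah, ai, bc, bd, be, bf, bg, bi, cf, cg, ch, ci, de, df, dg, dh, di, ef, eg, ei, fh, gh, hi
  2-simplices (18): acf, aci, aef, aeg, agh, ahi, bcg, bci, bdf, bdg, bef, bei, cfh, cgh, deg, dei, dfh, dhi

so the chain groups are C_0 ≅ Z^9, C_1 ≅ Z^27, C_2 ≅ Z^18.

Boundary ∂_1: C_1 → C_0 sends each edge [p,q] (with p < q) to q − p. For instance
  ∂ae = e − a.
This gives a 9×27 integer matrix of rank 8; reducing to Smith normal form yields diagonal entries (1,1,1,1,1,1,1,1).

∂_2: C_2 → C_1 acts by ∂[p,q,r] = [q,r] − [p,r] + [p,q]. For instance
  ∂aef = ef − af + ae,
  ∂bei = ei − bi + be.
This gives a 27×18 integer matrix of rank 18; reducing to Smith normal form yields diagonal entries (1,1,1,1,1,1,1,1,1,1,1,1,1,1,1,1,1,2).

Now H_k = ker ∂_k / im ∂_{k+1}, so:

  H_0: rank C_0 − rank ∂_1 = 9 − 8 = 1, and the invariant factors of ∂_1 are all 1, so H_0 ≅ Z.
  H_1: rank ker ∂_1 − rank ∂_2 = (27 − 8) − 18 = 1, and ∂_2 has invariant factor 2 > 1, so H_1 ≅ Z ⊕ Z/2Z.
  H_2: rank ker ∂_2 − rank ∂_3 = (18 − 18) − 0 = 0, and there is no ∂_3, so H_2 ≅ 0.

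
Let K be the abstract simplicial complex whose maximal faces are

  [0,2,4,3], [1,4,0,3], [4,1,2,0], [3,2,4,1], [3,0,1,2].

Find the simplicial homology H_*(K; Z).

H_0 = Z,  H_1 = 0,  H_2 = 0,  H_3 = Z.

Order the vertices as 0 < 1 < 2 < 3 < 4. Listing each simplex with vertices in this order, K has dimension 3 with simplices:

  0-simplices (5): [0], [1], [2], [3], [4]
  1-simplices (10): [0,1], [0,2], [0,3], [0,4], [1,2], [1,3], [1,4], [2,3], [2,4], [3,4]
  2-simplices (10): [0,1,2], [0,1,3], [0,1,4], [0,2,3], [0,2,4], [0,3,4], [1,2,3], [1,2,4], [1,3,4], [2,3,4]
  3-simplices (5): [0,1,2,3], [0,1,2,4], [0,1,3,4], [0,2,3,4], [1,2,3,4]

Hence C_0 ≅ Z^5, C_1 ≅ Z^10, C_2 ≅ Z^10, C_3 ≅ Z^5.

Boundary ∂_1: C_1 → C_0 is given by ∂[p,q] = [q] − [p]. For instance
  ∂[0,1] = [1] − [0].
The 5×10 boundary matrix has rank 4 and Smith normal form diag(1,1,1,1).

Boundary ∂_2: C_2 → C_1 sends each 2-simplex [p,q,r] to [q,r] − [p,r] + [p,q]. For instance
  ∂[0,3,4] = [3,4] − [0,4] + [0,3],
  ∂[1,2,3] = [2,3] − [1,3] + [1,2].
As a 10×10 matrix over Z this has rank 6, with invariant factors (1,1,1,1,1,1).

Boundary ∂_3: C_3 → C_2 sends each 3-simplex σ to the alternating sum Σ_i (−1)^i (σ with its i-th vertex removed). For instance
  ∂[0,1,2,3] = [1,2,3] − [0,2,3] + [0,1,3] − [0,1,2],
  ∂[1,2,3,4] = [2,3,4] − [1,3,4] + [1,2,4] − [1,2,3].
The resulting 10×5 matrix has rank 4, and its Smith normal form has invariant factors (1,1,1,1).

From H_k ≅ ker(∂_k) / im(∂_{k+1}) we obtain:

  H_0: rank C_0 − rank ∂_1 = 5 − 4 = 1, and the invariant factors of ∂_1 are all 1, so H_0 = Z.
  H_1: rank ker ∂_1 − rank ∂_2 = (10 − 4) − 6 = 0, and the invariant factors of ∂_2 are all 1, so H_1 = 0.
  H_2: rank ker ∂_2 − rank ∂_3 = (10 − 6) − 4 = 0, and the invariant factors of ∂_3 are all 1, so H_2 = 0.
  H_3: rank ker ∂_3 − rank ∂_4 = (5 − 4) − 0 = 1, and there is no ∂_4, so H_3 = Z.

As a check, the Euler characteristic is 5 − 10 + 10 − 5 = 0, which agrees with 1 − 0 + 0 − 1 = 0.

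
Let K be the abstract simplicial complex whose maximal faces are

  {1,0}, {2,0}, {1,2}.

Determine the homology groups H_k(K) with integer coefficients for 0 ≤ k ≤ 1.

We work with the vertex ordering 0 < 1 < 2. The simplices of K, each written with vertices in increasing order, are:

  0-simplices (3): [0], [1], [2]
  1-simplices (3): [0,1], [0,2], [1,2]

so the chain groups are C_0 ≅ Z^3, C_1 ≅ Z^3.

∂_1: C_1 → C_0 is given by ∂[p,q] = [q] − [p]. For instance
  ∂[0,1] = [1] − [0].
The resulting 3×3 matrix has rank 2, and its Smith normal form has invariant factors (1,1).

Reading off H_k = ker ∂_k / im ∂_{k+1}:

  H_0: rank C_0 − rank ∂_1 = 3 − 2 = 1, and the invariant factors of ∂_1 are all 1, so H_0 = Z.
  H_1: rank ker ∂_1 − rank ∂_2 = (3 − 2) − 0 = 1, and there is no ∂_2, so H_1 = Z.

H_0 ≅ Z,  H_1 ≅ Z.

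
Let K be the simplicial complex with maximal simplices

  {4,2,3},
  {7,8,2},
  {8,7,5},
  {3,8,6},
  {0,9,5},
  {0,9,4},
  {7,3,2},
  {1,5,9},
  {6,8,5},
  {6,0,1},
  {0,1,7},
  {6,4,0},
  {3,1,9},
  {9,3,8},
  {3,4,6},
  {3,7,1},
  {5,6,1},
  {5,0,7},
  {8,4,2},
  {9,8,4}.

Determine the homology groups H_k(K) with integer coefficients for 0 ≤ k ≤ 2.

Fix the vertex order 0 < 1 < 2 < 3 < 4 < 5 < 6 < 7 < 8 < 9 and write every simplex with vertices in increasing order. Then dim K = 2 and the simplices of K are:

  0-simplices (10): [0], [1], [2], [3], [4], [5], [6], [7], [8], [9]
  1-simplices (30): (30 of them)
  2-simplices (20): (20 of them)

giving chain groups C_0 ≅ Z^10, C_1 ≅ Z^30, C_2 ≅ Z^20.

∂_1: C_1 → C_0 is given by ∂[p,q] = [q] − [p].
This gives a 10×30 integer matrix of rank 9; reducing to Smith normal form yields diagonal entries (1,1,1,1,1,1,1,1,1).

The boundary map ∂_2: C_2 → C_1 acts by ∂[p,q,r] = [q,r] − [p,r] + [p,q]. For instance
  ∂[4,8,9] = [8,9] − [4,9] + [4,8],
  ∂[2,4,8] = [4,8] − [2,8] + [2,4].
As a 30×20 matrix over Z this has rank 20, with invariant factors (1,1,1,1,1,1,1,1,1,1,1,1,1,1,1,1,1,1,1,2).

Now H_k = ker ∂_k / im ∂_{k+1}, so:

  H_0: rank C_0 − rank ∂_1 = 10 − 9 = 1, and the invariant factors of ∂_1 are all 1, so H_0 ≅ Z.
  H_1: rank ker ∂_1 − rank ∂_2 = (30 − 9) − 20 = 1, and ∂_2 has invariant factor 2 > 1, so H_1 ≅ Z ⊕ Z/2.
  H_2: rank ker ∂_2 − rank ∂_3 = (20 − 20) − 0 = 0, and there is no ∂_3, so H_2 ≅ 0.

As a check, the Euler characteristic is 10 − 30 + 20 = 0, which agrees with 1 − 1 + 0 = 0.

H_0 ≅ Z,  H_1 ≅ Z ⊕ Z/2,  H_2 = 0.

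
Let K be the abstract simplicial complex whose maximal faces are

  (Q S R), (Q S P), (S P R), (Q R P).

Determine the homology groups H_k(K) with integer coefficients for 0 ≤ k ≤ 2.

H_0 ≅ Z,  H_1 = 0,  H_2 ≅ Z.

Order the vertices as P < Q < R < S. Listing each simplex with vertices in this order, K has dimension 2 with simplices:

  0-simplices (4): P, Q, R, S
  1-simplices (6): PQ, PR, PS, QR, QS, RS
  2-simplices (4): PQR, PQS, PRS, QRS

giving chain groups C_0 ≅ Z^4, C_1 ≅ Z^6, C_2 ≅ Z^4.

Boundary ∂_1: C_1 → C_0 maps an edge to its endpoints' difference, ∂[p,q] = q − p.
The 4×6 boundary matrix has rank 3 and Smith normal form diag(1,1,1).

∂_2: C_2 → C_1 acts by ∂[p,q,r] = [q,r] − [p,r] + [p,q]. For instance
  ∂PRS = RS − PS + PR,
  ∂PQR = QR − PR + PQ.
This gives a 6×4 integer matrix of rank 3; reducing to Smith normal form yields diagonal entries (1,1,1).

Now H_k = ker ∂_k / im ∂_{k+1}, so:

  H_0: rank C_0 − rank ∂_1 = 4 − 3 = 1, and the invariant factors of ∂_1 are all 1, so H_0 = Z.
  H_1: rank ker ∂_1 − rank ∂_2 = (6 − 3) − 3 = 0, and the invariant factors of ∂_2 are all 1, so H_1 = 0.
  H_2: rank ker ∂_2 − rank ∂_3 = (4 − 3) − 0 = 1, and there is no ∂_3, so H_2 = Z.

As a check, the Euler characteristic is 4 − 6 + 4 = 2, which agrees with 1 − 0 + 1 = 2.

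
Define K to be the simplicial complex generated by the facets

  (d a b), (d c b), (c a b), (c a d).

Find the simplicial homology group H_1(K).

Fix the vertex order a < b < c < d and write every simplex with vertices in increasing order. Then dim K = 2 and the simplices of K are:

  0-simplices (4): a, b, c, d
  1-simplices (6): ab, ac, ad, bc, bd, cd
  2-simplices (4): abc, abd, acd, bcd

so the chain groups are C_0 ≅ Z^4, C_1 ≅ Z^6, C_2 ≅ Z^4.

∂_1: C_1 → C_0 maps an edge to its endpoints' difference, ∂[p,q] = q − p.
The 4×6 boundary matrix has rank 3 and Smith normal form diag(1,1,1).

Boundary ∂_2: C_2 → C_1 acts by ∂[p,q,r] = [q,r] − [p,r] + [p,q]. For instance
  ∂abc = bc − ac + ab,
  ∂acd = cd − ad + ac.
The resulting 6×4 matrix has rank 3, and its Smith normal form has invariant factors (1,1,1).

Computing H_k = (kernel of ∂_k) / (image of ∂_{k+1}):

  H_1: rank ker ∂_1 − rank ∂_2 = (6 − 3) − 3 = 0, and the invariant factors of ∂_2 are all 1, so H_1 ≅ 0.

H_1 = 0.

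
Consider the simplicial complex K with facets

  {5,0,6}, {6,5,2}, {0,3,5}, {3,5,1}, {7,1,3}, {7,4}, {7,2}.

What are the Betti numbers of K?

b_0 = 1, b_1 = 1, b_2 = 0.

Order the vertices as 0 < 1 < 2 < 3 < 4 < 5 < 6 < 7. Listing each simplex with vertices in this order, K has dimension 2 with simplices:

  0-simplices (8): [0], [1], [2], [3], [4], [5], [6], [7]
  1-simplices (13): [0,3], [0,5], [0,6], [1,3], [1,5], [1,7], [2,5], [2,6], [2,7], [3,5], [3,7], [4,7], [5,6]
  2-simplices (5): [0,3,5], [0,5,6], [1,3,5], [1,3,7], [2,5,6]

giving chain groups C_0 ≅ Z^8, C_1 ≅ Z^13, C_2 ≅ Z^5.

Boundary ∂_1: C_1 → C_0 sends each edge [p,q] (with p < q) to q − p. For instance
  ∂[2,7] = [7] − [2].
As a 8×13 matrix over Z this has rank 7, with invariant factors (1,1,1,1,1,1,1).

Boundary ∂_2: C_2 → C_1 sends each 2-simplex [p,q,r] to [q,r] − [p,r] + [p,q]. For instance
  ∂[1,3,5] = [3,5] − [1,5] + [1,3],
  ∂[0,3,5] = [3,5] − [0,5] + [0,3].
This gives a 13×5 integer matrix of rank 5; reducing to Smith normal form yields diagonal entries (1,1,1,1,1).

From H_k ≅ ker(∂_k) / im(∂_{k+1}) we obtain:

  H_0: rank C_0 − rank ∂_1 = 8 − 7 = 1, and the invariant factors of ∂_1 are all 1, so H_0 = Z.
  H_1: rank ker ∂_1 − rank ∂_2 = (13 − 7) − 5 = 1, and the invariant factors of ∂_2 are all 1, so H_1 = Z.
  H_2: rank ker ∂_2 − rank ∂_3 = (5 − 5) − 0 = 0, and there is no ∂_3, so H_2 = 0.

Hence the Betti numbers are b_0 = 1, b_1 = 1, b_2 = 0.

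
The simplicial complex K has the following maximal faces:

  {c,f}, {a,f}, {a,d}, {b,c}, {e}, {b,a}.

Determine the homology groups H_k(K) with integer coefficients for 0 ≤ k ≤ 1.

We work with the vertex ordering a < b < c < d < e < f. The simplices of K, each written with vertices in increasing order, are:

  0-simplices (6): a, b, c, d, e, f
  1-simplices (5): ab, ad, af, bc, cf

Hence C_0 ≅ Z^6, C_1 ≅ Z^5.

∂_1: C_1 → C_0 is given by ∂[p,q] = [q] − [p].
As a 6×5 matrix over Z this has rank 4, with invariant factors (1,1,1,1).

Reading off H_k = ker ∂_k / im ∂_{k+1}:

  H_0: rank C_0 − rank ∂_1 = 6 − 4 = 2, and the invariant factors of ∂_1 are all 1, so H_0 = Z^2.
  H_1: rank ker ∂_1 − rank ∂_2 = (5 − 4) − 0 = 1, and there is no ∂_2, so H_1 = Z.

As a check, the Euler characteristic is 6 − 5 = 1, which agrees with 2 − 1 = 1.

H_0 ≅ Z^2,  H_1 ≅ Z.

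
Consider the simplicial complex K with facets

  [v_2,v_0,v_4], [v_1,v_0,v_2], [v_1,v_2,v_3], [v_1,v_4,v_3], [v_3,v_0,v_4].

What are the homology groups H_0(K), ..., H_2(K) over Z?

H_0 = Z,  H_1 = Z,  H_2 = 0.

K has 5 vertices, 10 edges, 5 triangles.
rank ∂_0 = 0, rank ∂_1 = 4 ⇒ b_0 = 5 − 0 − 4 = 1; all invariant factors of ∂_1 are 1 so no torsion. So H_0 = Z.
rank ∂_1 = 4, rank ∂_2 = 5 ⇒ b_1 = 10 − 4 − 5 = 1; all invariant factors of ∂_2 are 1 so no torsion. So H_1 = Z.
rank ∂_2 = 5, rank ∂_3 = 0 ⇒ b_2 = 5 − 5 − 0 = 0. So H_2 = 0.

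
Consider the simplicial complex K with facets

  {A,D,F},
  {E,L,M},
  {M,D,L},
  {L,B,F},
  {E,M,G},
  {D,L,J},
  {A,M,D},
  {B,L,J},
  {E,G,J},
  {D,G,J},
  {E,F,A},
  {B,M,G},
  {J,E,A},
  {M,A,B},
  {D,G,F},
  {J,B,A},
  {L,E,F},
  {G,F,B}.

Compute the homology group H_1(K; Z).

H_1 = Z^2.

K has 9 vertices, 27 edges, 18 triangles.
rank ∂_1 = 8, rank ∂_2 = 17 ⇒ b_1 = 27 − 8 − 17 = 2; all invariant factors of ∂_2 are 1 so no torsion. So H_1 = Z^2.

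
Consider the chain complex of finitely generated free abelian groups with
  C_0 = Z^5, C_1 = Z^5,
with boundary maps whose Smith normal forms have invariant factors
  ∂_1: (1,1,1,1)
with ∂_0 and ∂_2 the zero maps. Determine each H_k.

H_0: b_0 = 5 − 0 − 4 = 1; torsion from ∂_1 factors > 1: none. So H_0 ≅ Z.
H_1: b_1 = 5 − 4 − 0 = 1; torsion from ∂_2 factors > 1: none. So H_1 ≅ Z.

H_0 ≅ Z,  H_1 ≅ Z.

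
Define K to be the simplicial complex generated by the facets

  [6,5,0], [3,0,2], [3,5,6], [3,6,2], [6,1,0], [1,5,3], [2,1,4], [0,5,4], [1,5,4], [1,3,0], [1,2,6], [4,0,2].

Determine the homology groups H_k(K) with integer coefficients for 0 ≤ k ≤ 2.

H_0 ≅ Z,  H_1 ≅ Z/2,  H_2 = 0.

K has 7 vertices, 18 edges, 12 triangles.
rank ∂_0 = 0, rank ∂_1 = 6 ⇒ b_0 = 7 − 0 − 6 = 1; all invariant factors of ∂_1 are 1 so no torsion. So H_0 = Z.
rank ∂_1 = 6, rank ∂_2 = 12 ⇒ b_1 = 18 − 6 − 12 = 0; ∂_2 has invariant factor(s) [2] giving torsion. So H_1 = Z/2.
rank ∂_2 = 12, rank ∂_3 = 0 ⇒ b_2 = 12 − 12 − 0 = 0. So H_2 = 0.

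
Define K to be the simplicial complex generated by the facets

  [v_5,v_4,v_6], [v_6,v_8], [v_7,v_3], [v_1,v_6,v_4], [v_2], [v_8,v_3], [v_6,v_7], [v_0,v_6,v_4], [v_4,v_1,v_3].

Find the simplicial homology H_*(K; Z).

H_0 ≅ Z^2,  H_1 ≅ Z^2,  H_2 = 0.

Take the total order v_0 < v_1 < v_2 < v_3 < v_4 < v_5 < v_6 < v_7 < v_8 on the vertex set. Then K (dimension 2) consists of the simplices:

  0-simplices (9): [v_0], [v_1], [v_2], [v_3], [v_4], [v_5], [v_6], [v_7], [v_8]
  1-simplices (13): [v_0,v_4], [v_0,v_6], [v_1,v_3], [v_1,v_4], [v_1,v_6], [v_3,v_4], [v_3,v_7], [v_3,v_8], [v_4,v_5], [v_4,v_6], [v_5,v_6], [v_6,v_7], [v_6,v_8]
  2-simplices (4): [v_0,v_4,v_6], [v_1,v_3,v_4], [v_1,v_4,v_6], [v_4,v_5,v_6]

Hence C_0 ≅ Z^9, C_1 ≅ Z^13, C_2 ≅ Z^4.

Boundary ∂_1: C_1 → C_0 is given by ∂[p,q] = [q] − [p]. For instance
  ∂[v_0,v_4] = [v_4] − [v_0].
As a 9×13 matrix over Z this has rank 7, with invariant factors (1,1,1,1,1,1,1).

The boundary map ∂_2: C_2 → C_1 acts by ∂[p,q,r] = [q,r] − [p,r] + [p,q]. For instance
  ∂[v_0,v_4,v_6] = [v_4,v_6] − [v_0,v_6] + [v_0,v_4],
  ∂[v_4,v_5,v_6] = [v_5,v_6] − [v_4,v_6] + [v_4,v_5].
The 13×4 boundary matrix has rank 4 and Smith normal form diag(1,1,1,1).

Now H_k = ker ∂_k / im ∂_{k+1}, so:

  H_0: rank C_0 − rank ∂_1 = 9 − 7 = 2, and the invariant factors of ∂_1 are all 1, so H_0 = Z^2.
  H_1: rank ker ∂_1 − rank ∂_2 = (13 − 7) − 4 = 2, and the invariant factors of ∂_2 are all 1, so H_1 = Z^2.
  H_2: rank ker ∂_2 − rank ∂_3 = (4 − 4) − 0 = 0, and there is no ∂_3, so H_2 = 0.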